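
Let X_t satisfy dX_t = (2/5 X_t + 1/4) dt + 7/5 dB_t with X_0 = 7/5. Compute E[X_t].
E[X_t] = 81*exp(2*t/5)/40 - 5/8

Taking expectations and using E[dB_t] = 0, the mean m(t) = E[X_t] satisfies the ODE m'(t) = a m(t) + b with m(0) = x_0. With a = 2/5, b = 1/4, x_0 = 7/5, the solution is
  m(t) = x_0 * exp(a t) + (b/a) * (exp(a t) - 1)
       = (7/5) * exp((2/5) t) + ((1/4)/(2/5)) * (exp((2/5) t) - 1)
       = 81*exp(2*t/5)/40 - 5/8.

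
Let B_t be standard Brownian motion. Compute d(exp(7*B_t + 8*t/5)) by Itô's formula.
d(exp(7*B_t + 8*t/5)) = (261*exp(7*B_t + 8*t/5)/10) dt + (7*exp(7*B_t + 8*t/5)) dB_t

Itô's formula for f(t, x): d f(t, B_t) = (f_t + (1/2) f_xx) dt + f_x dB_t. Compute partials of f(t, x) = exp(8*t/5 + 7*x):
  f_t(t,x)  = 8*exp(8*t/5 + 7*x)/5
  f_x(t,x)  = 7*exp(8*t/5 + 7*x)
  f_xx(t,x) = 49*exp(8*t/5 + 7*x)
Assemble drift = f_t + (1/2) f_xx = 261*exp(8*t/5 + 7*x)/10 and diffusion = f_x = 7*exp(8*t/5 + 7*x). Substituting x = B_t:
  d(exp(7*B_t + 8*t/5)) = (261*exp(7*B_t + 8*t/5)/10) dt + (7*exp(7*B_t + 8*t/5)) dB_t.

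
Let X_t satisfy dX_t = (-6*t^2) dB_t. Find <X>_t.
<X>_t = 36*t^5/5

For an Itô process dX_t = a(t) dt + b(t) dB_t, the quadratic variation is <X>_t = int_0^t b(s)^2 ds (the drift term does not contribute). Here b(s) = -6*s^2, so
  b(s)^2 = 36*s^4.
Integrating from 0 to t:
  <X>_t = int_0^t (36*s^4) ds = 36*t^5/5.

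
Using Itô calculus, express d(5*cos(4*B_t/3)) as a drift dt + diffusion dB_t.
d(5*cos(4*B_t/3)) = (-40*cos(4*B_t/3)/9) dt + (-20*sin(4*B_t/3)/3) dB_t

Itô's formula for f(B_t) gives d f(B_t) = f'(B_t) dB_t + (1/2) f''(B_t) dt. Compute derivatives of f(x) = 5*cos(4*x/3):
  f'(x)  = -20*sin(4*x/3)/3
  f''(x) = -80*cos(4*x/3)/9
Substitute x = B_t and multiply the f'' term by 1/2:
  drift     = (1/2) * (-80*cos(4*x/3)/9) evaluated at B_t = -40*cos(4*B_t/3)/9
  diffusion = (-20*sin(4*x/3)/3) evaluated at B_t = -20*sin(4*B_t/3)/3
Therefore d(5*cos(4*B_t/3)) = (-40*cos(4*B_t/3)/9) dt + (-20*sin(4*B_t/3)/3) dB_t.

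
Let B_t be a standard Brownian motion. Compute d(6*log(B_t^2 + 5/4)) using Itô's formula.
d(6*log(B_t^2 + 5/4)) = (24*(5 - 4*B_t^2)/(4*B_t^2 + 5)^2) dt + (48*B_t/(4*B_t^2 + 5)) dB_t

Itô's formula for f(B_t) gives d f(B_t) = f'(B_t) dB_t + (1/2) f''(B_t) dt. Compute derivatives of f(x) = 6*log(x^2 + 5/4):
  f'(x)  = 48*x/(4*x^2 + 5)
  f''(x) = 48*(5 - 4*x^2)/(4*x^2 + 5)^2
Substitute x = B_t and multiply the f'' term by 1/2:
  drift     = (1/2) * (48*(5 - 4*x^2)/(4*x^2 + 5)^2) evaluated at B_t = 24*(5 - 4*B_t^2)/(4*B_t^2 + 5)^2
  diffusion = (48*x/(4*x^2 + 5)) evaluated at B_t = 48*B_t/(4*B_t^2 + 5)
Therefore d(6*log(B_t^2 + 5/4)) = (24*(5 - 4*B_t^2)/(4*B_t^2 + 5)^2) dt + (48*B_t/(4*B_t^2 + 5)) dB_t.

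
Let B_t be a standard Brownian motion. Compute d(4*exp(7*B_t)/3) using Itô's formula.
d(4*exp(7*B_t)/3) = (98*exp(7*B_t)/3) dt + (28*exp(7*B_t)/3) dB_t

Itô's formula for f(B_t) gives d f(B_t) = f'(B_t) dB_t + (1/2) f''(B_t) dt. Compute derivatives of f(x) = 4*exp(7*x)/3:
  f'(x)  = 28*exp(7*x)/3
  f''(x) = 196*exp(7*x)/3
Substitute x = B_t and multiply the f'' term by 1/2:
  drift     = (1/2) * (196*exp(7*x)/3) evaluated at B_t = 98*exp(7*B_t)/3
  diffusion = (28*exp(7*x)/3) evaluated at B_t = 28*exp(7*B_t)/3
Therefore d(4*exp(7*B_t)/3) = (98*exp(7*B_t)/3) dt + (28*exp(7*B_t)/3) dB_t.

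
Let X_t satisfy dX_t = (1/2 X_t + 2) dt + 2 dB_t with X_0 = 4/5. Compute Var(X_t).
Var(X_t) = 4*exp(t) - 4

The variance V(t) = Var(X_t) satisfies V'(t) = 2 a V(t) + c^2 with V(0) = 0 (drift coefficient is linear in X, diffusion is constant). With a = 1/2, c = 2, the solution is
  V(t) = (c^2 / (2 a)) * (exp(2 a t) - 1)
       = (2^2 / (2*(1/2))) * (exp(1 t) - 1)
       = 4*exp(t) - 4.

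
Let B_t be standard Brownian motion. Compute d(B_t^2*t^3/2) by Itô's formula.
d(B_t^2*t^3/2) = (t^2*(3*B_t^2 + t)/2) dt + (B_t*t^3) dB_t

Itô's formula for f(t, x): d f(t, B_t) = (f_t + (1/2) f_xx) dt + f_x dB_t. Compute partials of f(t, x) = t^3*x^2/2:
  f_t(t,x)  = 3*t^2*x^2/2
  f_x(t,x)  = t^3*x
  f_xx(t,x) = t^3
Assemble drift = f_t + (1/2) f_xx = t^2*(t + 3*x^2)/2 and diffusion = f_x = t^3*x. Substituting x = B_t:
  d(B_t^2*t^3/2) = (t^2*(3*B_t^2 + t)/2) dt + (B_t*t^3) dB_t.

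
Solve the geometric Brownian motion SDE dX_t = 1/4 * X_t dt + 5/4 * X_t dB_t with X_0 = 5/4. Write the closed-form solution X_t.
X_t = 5/4 * exp((-17/32) * t + (5/4) * B_t)

For GBM dX = mu X dt + sigma X dB with X_0 = x_0, apply Itô to Y = log X: dY = (mu - sigma^2/2) dt + sigma dB, so Y_t = log(x_0) + (mu - sigma^2/2) t + sigma B_t and hence X_t = x_0 * exp((mu - sigma^2/2) t + sigma B_t).
With mu = 1/4, sigma = 5/4, x_0 = 5/4, this gives:
  X_t = 5/4 * exp((-17/32) * t + (5/4) * B_t).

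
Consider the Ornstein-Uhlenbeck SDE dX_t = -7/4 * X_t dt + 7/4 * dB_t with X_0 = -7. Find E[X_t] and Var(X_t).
E[X_t] = -7*exp(-7*t/4); Var(X_t) = 7/8 - 7*exp(-7*t/2)/8

The OU SDE dX = -theta X dt + sigma dB admits the integrating factor exp(theta t): d(exp(theta t) X_t) = sigma exp(theta t) dB_t. Integrating from 0 to t:
  X_t = x_0 * exp(-theta t) + sigma * int_0^t exp(-theta (t-s)) dB_s.
The Itô integral has mean 0 and (by the Itô isometry) variance sigma^2 * int_0^t exp(-2 theta (t - s)) ds = sigma^2 * (1 - exp(-2 theta t)) / (2 theta).
With theta = 7/4, sigma = 7/4, x_0 = -7:
  E[X_t] = -7 * exp(-7/4 t) = -7*exp(-7*t/4)
  Var(X_t) = (7/4)^2 * (1 - exp(-2*7/4 t)) / (2 * 7/4) = 7/8 - 7*exp(-7*t/2)/8.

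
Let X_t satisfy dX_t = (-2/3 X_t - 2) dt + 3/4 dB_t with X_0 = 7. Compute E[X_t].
E[X_t] = -3 + 10*exp(-2*t/3)

Taking expectations and using E[dB_t] = 0, the mean m(t) = E[X_t] satisfies the ODE m'(t) = a m(t) + b with m(0) = x_0. With a = -2/3, b = -2, x_0 = 7, the solution is
  m(t) = x_0 * exp(a t) + (b/a) * (exp(a t) - 1)
       = 7 * exp((-2/3) t) + ((-2)/(-2/3)) * (exp((-2/3) t) - 1)
       = -3 + 10*exp(-2*t/3).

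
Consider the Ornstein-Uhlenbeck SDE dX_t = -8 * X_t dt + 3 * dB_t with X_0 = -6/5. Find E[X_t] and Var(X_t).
E[X_t] = -6*exp(-8*t)/5; Var(X_t) = 9/16 - 9*exp(-16*t)/16

The OU SDE dX = -theta X dt + sigma dB admits the integrating factor exp(theta t): d(exp(theta t) X_t) = sigma exp(theta t) dB_t. Integrating from 0 to t:
  X_t = x_0 * exp(-theta t) + sigma * int_0^t exp(-theta (t-s)) dB_s.
The Itô integral has mean 0 and (by the Itô isometry) variance sigma^2 * int_0^t exp(-2 theta (t - s)) ds = sigma^2 * (1 - exp(-2 theta t)) / (2 theta).
With theta = 8, sigma = 3, x_0 = -6/5:
  E[X_t] = -6/5 * exp(-8 t) = -6*exp(-8*t)/5
  Var(X_t) = (3)^2 * (1 - exp(-2*8 t)) / (2 * 8) = 9/16 - 9*exp(-16*t)/16.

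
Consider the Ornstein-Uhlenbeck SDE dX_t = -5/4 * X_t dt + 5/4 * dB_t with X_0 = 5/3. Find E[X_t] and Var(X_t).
E[X_t] = 5*exp(-5*t/4)/3; Var(X_t) = 5/8 - 5*exp(-5*t/2)/8

The OU SDE dX = -theta X dt + sigma dB admits the integrating factor exp(theta t): d(exp(theta t) X_t) = sigma exp(theta t) dB_t. Integrating from 0 to t:
  X_t = x_0 * exp(-theta t) + sigma * int_0^t exp(-theta (t-s)) dB_s.
The Itô integral has mean 0 and (by the Itô isometry) variance sigma^2 * int_0^t exp(-2 theta (t - s)) ds = sigma^2 * (1 - exp(-2 theta t)) / (2 theta).
With theta = 5/4, sigma = 5/4, x_0 = 5/3:
  E[X_t] = 5/3 * exp(-5/4 t) = 5*exp(-5*t/4)/3
  Var(X_t) = (5/4)^2 * (1 - exp(-2*5/4 t)) / (2 * 5/4) = 5/8 - 5*exp(-5*t/2)/8.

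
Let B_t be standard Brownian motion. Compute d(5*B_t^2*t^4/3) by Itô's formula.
d(5*B_t^2*t^4/3) = (5*t^3*(4*B_t^2 + t)/3) dt + (10*B_t*t^4/3) dB_t

Itô's formula for f(t, x): d f(t, B_t) = (f_t + (1/2) f_xx) dt + f_x dB_t. Compute partials of f(t, x) = 5*t^4*x^2/3:
  f_t(t,x)  = 20*t^3*x^2/3
  f_x(t,x)  = 10*t^4*x/3
  f_xx(t,x) = 10*t^4/3
Assemble drift = f_t + (1/2) f_xx = 5*t^3*(t + 4*x^2)/3 and diffusion = f_x = 10*t^4*x/3. Substituting x = B_t:
  d(5*B_t^2*t^4/3) = (5*t^3*(4*B_t^2 + t)/3) dt + (10*B_t*t^4/3) dB_t.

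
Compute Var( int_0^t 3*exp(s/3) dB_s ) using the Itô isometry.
Var = 27*exp(2*t/3)/2 - 27/2

The Itô integral of a deterministic integrand f(s) has mean 0 because each increment f(s) * (B_{s+ds} - B_s) has mean 0. By the Itô isometry:
  Var( int_0^t f(s) dB_s ) = E[ (int_0^t f(s) dB_s)^2 ] = int_0^t f(s)^2 ds.
Here f(s) = 3*exp(s/3), so f(s)^2 = 9*exp(2*s/3). Integrate:
  int_0^t (9*exp(2*s/3)) ds = 27*exp(2*t/3)/2 - 27/2.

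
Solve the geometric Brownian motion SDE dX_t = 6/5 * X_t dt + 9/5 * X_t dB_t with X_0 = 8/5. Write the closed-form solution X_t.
X_t = 8/5 * exp((-21/50) * t + (9/5) * B_t)

For GBM dX = mu X dt + sigma X dB with X_0 = x_0, apply Itô to Y = log X: dY = (mu - sigma^2/2) dt + sigma dB, so Y_t = log(x_0) + (mu - sigma^2/2) t + sigma B_t and hence X_t = x_0 * exp((mu - sigma^2/2) t + sigma B_t).
With mu = 6/5, sigma = 9/5, x_0 = 8/5, this gives:
  X_t = 8/5 * exp((-21/50) * t + (9/5) * B_t).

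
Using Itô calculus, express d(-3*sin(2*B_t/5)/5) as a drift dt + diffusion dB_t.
d(-3*sin(2*B_t/5)/5) = (6*sin(2*B_t/5)/125) dt + (-6*cos(2*B_t/5)/25) dB_t

Itô's formula for f(B_t) gives d f(B_t) = f'(B_t) dB_t + (1/2) f''(B_t) dt. Compute derivatives of f(x) = -3*sin(2*x/5)/5:
  f'(x)  = -6*cos(2*x/5)/25
  f''(x) = 12*sin(2*x/5)/125
Substitute x = B_t and multiply the f'' term by 1/2:
  drift     = (1/2) * (12*sin(2*x/5)/125) evaluated at B_t = 6*sin(2*B_t/5)/125
  diffusion = (-6*cos(2*x/5)/25) evaluated at B_t = -6*cos(2*B_t/5)/25
Therefore d(-3*sin(2*B_t/5)/5) = (6*sin(2*B_t/5)/125) dt + (-6*cos(2*B_t/5)/25) dB_t.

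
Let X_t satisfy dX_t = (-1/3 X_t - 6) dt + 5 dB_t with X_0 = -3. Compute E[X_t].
E[X_t] = -18 + 15*exp(-t/3)

Taking expectations and using E[dB_t] = 0, the mean m(t) = E[X_t] satisfies the ODE m'(t) = a m(t) + b with m(0) = x_0. With a = -1/3, b = -6, x_0 = -3, the solution is
  m(t) = x_0 * exp(a t) + (b/a) * (exp(a t) - 1)
       = (-3) * exp((-1/3) t) + ((-6)/(-1/3)) * (exp((-1/3) t) - 1)
       = -18 + 15*exp(-t/3).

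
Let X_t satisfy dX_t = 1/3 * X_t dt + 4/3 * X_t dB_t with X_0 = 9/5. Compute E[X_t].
E[X_t] = 9*exp(t/3)/5

For GBM dX = mu X dt + sigma X dB with X_0 = x_0, apply Itô to Y = log X: dY = (mu - sigma^2/2) dt + sigma dB, so Y_t = log(x_0) + (mu - sigma^2/2) t + sigma B_t and hence X_t = x_0 * exp((mu - sigma^2/2) t + sigma B_t).
With mu = 1/3, sigma = 4/3, x_0 = 9/5, this gives:
  X_t = 9/5 * exp((-5/9) * t + (4/3) * B_t).
Since sigma*B_t ~ Normal(0, sigma^2 t), E[exp(sigma*B_t)] = exp(sigma^2 t / 2); so E[X_t] = x_0 * exp((mu - sigma^2/2) t) * exp(sigma^2 t / 2) = x_0 * exp(mu t) = 9*exp(t/3)/5.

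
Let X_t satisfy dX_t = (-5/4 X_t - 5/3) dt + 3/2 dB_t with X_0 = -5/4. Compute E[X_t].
E[X_t] = -4/3 + exp(-5*t/4)/12

Taking expectations and using E[dB_t] = 0, the mean m(t) = E[X_t] satisfies the ODE m'(t) = a m(t) + b with m(0) = x_0. With a = -5/4, b = -5/3, x_0 = -5/4, the solution is
  m(t) = x_0 * exp(a t) + (b/a) * (exp(a t) - 1)
       = (-5/4) * exp((-5/4) t) + ((-5/3)/(-5/4)) * (exp((-5/4) t) - 1)
       = -4/3 + exp(-5*t/4)/12.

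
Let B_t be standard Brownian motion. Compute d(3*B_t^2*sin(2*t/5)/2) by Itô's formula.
d(3*B_t^2*sin(2*t/5)/2) = (3*B_t^2*cos(2*t/5)/5 + 3*sin(2*t/5)/2) dt + (3*B_t*sin(2*t/5)) dB_t

Itô's formula for f(t, x): d f(t, B_t) = (f_t + (1/2) f_xx) dt + f_x dB_t. Compute partials of f(t, x) = 3*x^2*sin(2*t/5)/2:
  f_t(t,x)  = 3*x^2*cos(2*t/5)/5
  f_x(t,x)  = 3*x*sin(2*t/5)
  f_xx(t,x) = 3*sin(2*t/5)
Assemble drift = f_t + (1/2) f_xx = 3*x^2*cos(2*t/5)/5 + 3*sin(2*t/5)/2 and diffusion = f_x = 3*x*sin(2*t/5). Substituting x = B_t:
  d(3*B_t^2*sin(2*t/5)/2) = (3*B_t^2*cos(2*t/5)/5 + 3*sin(2*t/5)/2) dt + (3*B_t*sin(2*t/5)) dB_t.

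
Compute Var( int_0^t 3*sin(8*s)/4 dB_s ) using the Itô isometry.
Var = 9*t/32 - 9*sin(8*t)*cos(8*t)/256

The Itô integral of a deterministic integrand f(s) has mean 0 because each increment f(s) * (B_{s+ds} - B_s) has mean 0. By the Itô isometry:
  Var( int_0^t f(s) dB_s ) = E[ (int_0^t f(s) dB_s)^2 ] = int_0^t f(s)^2 ds.
Here f(s) = 3*sin(8*s)/4, so f(s)^2 = 9*sin(8*s)^2/16. Integrate:
  int_0^t (9*sin(8*s)^2/16) ds = 9*t/32 - 9*sin(8*t)*cos(8*t)/256.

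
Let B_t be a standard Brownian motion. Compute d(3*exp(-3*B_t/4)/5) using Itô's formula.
d(3*exp(-3*B_t/4)/5) = (27*exp(-3*B_t/4)/160) dt + (-9*exp(-3*B_t/4)/20) dB_t

Itô's formula for f(B_t) gives d f(B_t) = f'(B_t) dB_t + (1/2) f''(B_t) dt. Compute derivatives of f(x) = 3*exp(-3*x/4)/5:
  f'(x)  = -9*exp(-3*x/4)/20
  f''(x) = 27*exp(-3*x/4)/80
Substitute x = B_t and multiply the f'' term by 1/2:
  drift     = (1/2) * (27*exp(-3*x/4)/80) evaluated at B_t = 27*exp(-3*B_t/4)/160
  diffusion = (-9*exp(-3*x/4)/20) evaluated at B_t = -9*exp(-3*B_t/4)/20
Therefore d(3*exp(-3*B_t/4)/5) = (27*exp(-3*B_t/4)/160) dt + (-9*exp(-3*B_t/4)/20) dB_t.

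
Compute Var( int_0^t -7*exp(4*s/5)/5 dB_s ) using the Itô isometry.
Var = 49*exp(8*t/5)/40 - 49/40

The Itô integral of a deterministic integrand f(s) has mean 0 because each increment f(s) * (B_{s+ds} - B_s) has mean 0. By the Itô isometry:
  Var( int_0^t f(s) dB_s ) = E[ (int_0^t f(s) dB_s)^2 ] = int_0^t f(s)^2 ds.
Here f(s) = -7*exp(4*s/5)/5, so f(s)^2 = 49*exp(8*s/5)/25. Integrate:
  int_0^t (49*exp(8*s/5)/25) ds = 49*exp(8*t/5)/40 - 49/40.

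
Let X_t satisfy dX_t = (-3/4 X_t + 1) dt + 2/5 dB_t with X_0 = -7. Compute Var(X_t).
Var(X_t) = 8/75 - 8*exp(-3*t/2)/75

The variance V(t) = Var(X_t) satisfies V'(t) = 2 a V(t) + c^2 with V(0) = 0 (drift coefficient is linear in X, diffusion is constant). With a = -3/4, c = 2/5, the solution is
  V(t) = (c^2 / (2 a)) * (exp(2 a t) - 1)
       = ((2/5)^2 / (2*(-3/4))) * (exp((-3/2) t) - 1)
       = 8/75 - 8*exp(-3*t/2)/75.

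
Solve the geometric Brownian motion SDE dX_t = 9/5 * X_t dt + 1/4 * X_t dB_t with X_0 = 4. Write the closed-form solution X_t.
X_t = 4 * exp((283/160) * t + (1/4) * B_t)

For GBM dX = mu X dt + sigma X dB with X_0 = x_0, apply Itô to Y = log X: dY = (mu - sigma^2/2) dt + sigma dB, so Y_t = log(x_0) + (mu - sigma^2/2) t + sigma B_t and hence X_t = x_0 * exp((mu - sigma^2/2) t + sigma B_t).
With mu = 9/5, sigma = 1/4, x_0 = 4, this gives:
  X_t = 4 * exp((283/160) * t + (1/4) * B_t).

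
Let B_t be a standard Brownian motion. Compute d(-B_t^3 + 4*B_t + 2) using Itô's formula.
d(-B_t^3 + 4*B_t + 2) = (-3*B_t) dt + (4 - 3*B_t^2) dB_t

Itô's formula for f(B_t) gives d f(B_t) = f'(B_t) dB_t + (1/2) f''(B_t) dt. Compute derivatives of f(x) = -x^3 + 4*x + 2:
  f'(x)  = 4 - 3*x^2
  f''(x) = -6*x
Substitute x = B_t and multiply the f'' term by 1/2:
  drift     = (1/2) * (-6*x) evaluated at B_t = -3*B_t
  diffusion = (4 - 3*x^2) evaluated at B_t = 4 - 3*B_t^2
Therefore d(-B_t^3 + 4*B_t + 2) = (-3*B_t) dt + (4 - 3*B_t^2) dB_t.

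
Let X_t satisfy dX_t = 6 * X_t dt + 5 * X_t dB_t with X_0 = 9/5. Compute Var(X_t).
Var(X_t) = 81*(exp(25*t) - 1)*exp(12*t)/25

For GBM dX = mu X dt + sigma X dB with X_0 = x_0, apply Itô to Y = log X: dY = (mu - sigma^2/2) dt + sigma dB, so Y_t = log(x_0) + (mu - sigma^2/2) t + sigma B_t and hence X_t = x_0 * exp((mu - sigma^2/2) t + sigma B_t).
With mu = 6, sigma = 5, x_0 = 9/5, this gives:
  X_t = 9/5 * exp((-13/2) * t + (5) * B_t).
Since sigma*B_t ~ Normal(0, sigma^2 t), E[exp(sigma*B_t)] = exp(sigma^2 t / 2); so E[X_t] = x_0 * exp((mu - sigma^2/2) t) * exp(sigma^2 t / 2) = x_0 * exp(mu t) = 9*exp(6*t)/5.
Var(X_t) = E[X_t^2] - (E[X_t])^2 = x_0^2 * exp(2 mu t) * (exp(sigma^2 t) - 1) = 81*(exp(25*t) - 1)*exp(12*t)/25.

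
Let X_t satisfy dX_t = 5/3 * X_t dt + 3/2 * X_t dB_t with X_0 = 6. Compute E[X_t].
E[X_t] = 6*exp(5*t/3)

For GBM dX = mu X dt + sigma X dB with X_0 = x_0, apply Itô to Y = log X: dY = (mu - sigma^2/2) dt + sigma dB, so Y_t = log(x_0) + (mu - sigma^2/2) t + sigma B_t and hence X_t = x_0 * exp((mu - sigma^2/2) t + sigma B_t).
With mu = 5/3, sigma = 3/2, x_0 = 6, this gives:
  X_t = 6 * exp((13/24) * t + (3/2) * B_t).
Since sigma*B_t ~ Normal(0, sigma^2 t), E[exp(sigma*B_t)] = exp(sigma^2 t / 2); so E[X_t] = x_0 * exp((mu - sigma^2/2) t) * exp(sigma^2 t / 2) = x_0 * exp(mu t) = 6*exp(5*t/3).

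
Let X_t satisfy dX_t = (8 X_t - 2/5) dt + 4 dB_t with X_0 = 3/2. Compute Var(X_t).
Var(X_t) = exp(16*t) - 1

The variance V(t) = Var(X_t) satisfies V'(t) = 2 a V(t) + c^2 with V(0) = 0 (drift coefficient is linear in X, diffusion is constant). With a = 8, c = 4, the solution is
  V(t) = (c^2 / (2 a)) * (exp(2 a t) - 1)
       = (4^2 / (2*8)) * (exp(16 t) - 1)
       = exp(16*t) - 1.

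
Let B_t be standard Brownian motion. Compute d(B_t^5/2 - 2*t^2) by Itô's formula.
d(B_t^5/2 - 2*t^2) = (5*B_t^3 - 4*t) dt + (5*B_t^4/2) dB_t

Itô's formula for f(t, x): d f(t, B_t) = (f_t + (1/2) f_xx) dt + f_x dB_t. Compute partials of f(t, x) = -2*t^2 + x^5/2:
  f_t(t,x)  = -4*t
  f_x(t,x)  = 5*x^4/2
  f_xx(t,x) = 10*x^3
Assemble drift = f_t + (1/2) f_xx = -4*t + 5*x^3 and diffusion = f_x = 5*x^4/2. Substituting x = B_t:
  d(B_t^5/2 - 2*t^2) = (5*B_t^3 - 4*t) dt + (5*B_t^4/2) dB_t.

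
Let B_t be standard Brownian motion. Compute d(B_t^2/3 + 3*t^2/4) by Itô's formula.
d(B_t^2/3 + 3*t^2/4) = (3*t/2 + 1/3) dt + (2*B_t/3) dB_t

Itô's formula for f(t, x): d f(t, B_t) = (f_t + (1/2) f_xx) dt + f_x dB_t. Compute partials of f(t, x) = 3*t^2/4 + x^2/3:
  f_t(t,x)  = 3*t/2
  f_x(t,x)  = 2*x/3
  f_xx(t,x) = 2/3
Assemble drift = f_t + (1/2) f_xx = 3*t/2 + 1/3 and diffusion = f_x = 2*x/3. Substituting x = B_t:
  d(B_t^2/3 + 3*t^2/4) = (3*t/2 + 1/3) dt + (2*B_t/3) dB_t.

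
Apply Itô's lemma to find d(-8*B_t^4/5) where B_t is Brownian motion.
d(-8*B_t^4/5) = (-48*B_t^2/5) dt + (-32*B_t^3/5) dB_t

Itô's formula for f(B_t) gives d f(B_t) = f'(B_t) dB_t + (1/2) f''(B_t) dt. Compute derivatives of f(x) = -8*x^4/5:
  f'(x)  = -32*x^3/5
  f''(x) = -96*x^2/5
Substitute x = B_t and multiply the f'' term by 1/2:
  drift     = (1/2) * (-96*x^2/5) evaluated at B_t = -48*B_t^2/5
  diffusion = (-32*x^3/5) evaluated at B_t = -32*B_t^3/5
Therefore d(-8*B_t^4/5) = (-48*B_t^2/5) dt + (-32*B_t^3/5) dB_t.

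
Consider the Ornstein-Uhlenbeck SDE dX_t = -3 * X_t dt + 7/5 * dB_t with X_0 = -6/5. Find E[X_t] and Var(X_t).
E[X_t] = -6*exp(-3*t)/5; Var(X_t) = 49/150 - 49*exp(-6*t)/150

The OU SDE dX = -theta X dt + sigma dB admits the integrating factor exp(theta t): d(exp(theta t) X_t) = sigma exp(theta t) dB_t. Integrating from 0 to t:
  X_t = x_0 * exp(-theta t) + sigma * int_0^t exp(-theta (t-s)) dB_s.
The Itô integral has mean 0 and (by the Itô isometry) variance sigma^2 * int_0^t exp(-2 theta (t - s)) ds = sigma^2 * (1 - exp(-2 theta t)) / (2 theta).
With theta = 3, sigma = 7/5, x_0 = -6/5:
  E[X_t] = -6/5 * exp(-3 t) = -6*exp(-3*t)/5
  Var(X_t) = (7/5)^2 * (1 - exp(-2*3 t)) / (2 * 3) = 49/150 - 49*exp(-6*t)/150.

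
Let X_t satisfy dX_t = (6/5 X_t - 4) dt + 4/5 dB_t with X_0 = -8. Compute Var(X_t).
Var(X_t) = 4*exp(12*t/5)/15 - 4/15

The variance V(t) = Var(X_t) satisfies V'(t) = 2 a V(t) + c^2 with V(0) = 0 (drift coefficient is linear in X, diffusion is constant). With a = 6/5, c = 4/5, the solution is
  V(t) = (c^2 / (2 a)) * (exp(2 a t) - 1)
       = ((4/5)^2 / (2*(6/5))) * (exp((12/5) t) - 1)
       = 4*exp(12*t/5)/15 - 4/15.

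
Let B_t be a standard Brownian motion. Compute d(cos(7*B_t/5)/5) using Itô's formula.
d(cos(7*B_t/5)/5) = (-49*cos(7*B_t/5)/250) dt + (-7*sin(7*B_t/5)/25) dB_t

Itô's formula for f(B_t) gives d f(B_t) = f'(B_t) dB_t + (1/2) f''(B_t) dt. Compute derivatives of f(x) = cos(7*x/5)/5:
  f'(x)  = -7*sin(7*x/5)/25
  f''(x) = -49*cos(7*x/5)/125
Substitute x = B_t and multiply the f'' term by 1/2:
  drift     = (1/2) * (-49*cos(7*x/5)/125) evaluated at B_t = -49*cos(7*B_t/5)/250
  diffusion = (-7*sin(7*x/5)/25) evaluated at B_t = -7*sin(7*B_t/5)/25
Therefore d(cos(7*B_t/5)/5) = (-49*cos(7*B_t/5)/250) dt + (-7*sin(7*B_t/5)/25) dB_t.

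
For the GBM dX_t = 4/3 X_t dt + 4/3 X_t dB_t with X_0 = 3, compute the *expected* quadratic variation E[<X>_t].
E[<X>_t] = 18*exp(40*t/9)/5 - 18/5

<X>_t = int_0^t ((4/3) * X_s)^2 ds. Taking expectation inside the integral: E[<X>_t] = (4/3)^2 * int_0^t E[X_s^2] ds. For GBM, E[X_s^2] = x_0^2 * exp((2 mu + sigma^2) s). Integrating:
  E[<X>_t] = (4/3)^2 * 3^2 * (exp((2*(4/3) + (4/3)^2) t) - 1) / (2*(4/3) + (4/3)^2)
           = (4/3)^2 * 3^2 * (exp((40/9) t) - 1) / (40/9) = 18*exp(40*t/9)/5 - 18/5.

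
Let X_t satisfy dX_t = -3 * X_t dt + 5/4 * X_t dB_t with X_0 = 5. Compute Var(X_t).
Var(X_t) = (25*exp(25*t/16) - 25)*exp(-6*t)

For GBM dX = mu X dt + sigma X dB with X_0 = x_0, apply Itô to Y = log X: dY = (mu - sigma^2/2) dt + sigma dB, so Y_t = log(x_0) + (mu - sigma^2/2) t + sigma B_t and hence X_t = x_0 * exp((mu - sigma^2/2) t + sigma B_t).
With mu = -3, sigma = 5/4, x_0 = 5, this gives:
  X_t = 5 * exp((-121/32) * t + (5/4) * B_t).
Since sigma*B_t ~ Normal(0, sigma^2 t), E[exp(sigma*B_t)] = exp(sigma^2 t / 2); so E[X_t] = x_0 * exp((mu - sigma^2/2) t) * exp(sigma^2 t / 2) = x_0 * exp(mu t) = 5*exp(-3*t).
Var(X_t) = E[X_t^2] - (E[X_t])^2 = x_0^2 * exp(2 mu t) * (exp(sigma^2 t) - 1) = (25*exp(25*t/16) - 25)*exp(-6*t).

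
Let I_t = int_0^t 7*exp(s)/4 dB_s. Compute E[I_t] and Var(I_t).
E[I_t] = 0; Var(I_t) = 49*exp(2*t)/32 - 49/32

The Itô integral of a deterministic integrand f(s) has mean 0 because each increment f(s) * (B_{s+ds} - B_s) has mean 0. By the Itô isometry:
  Var( int_0^t f(s) dB_s ) = E[ (int_0^t f(s) dB_s)^2 ] = int_0^t f(s)^2 ds.
Here f(s) = 7*exp(s)/4, so f(s)^2 = 49*exp(2*s)/16. Integrate:
  int_0^t (49*exp(2*s)/16) ds = 49*exp(2*t)/32 - 49/32.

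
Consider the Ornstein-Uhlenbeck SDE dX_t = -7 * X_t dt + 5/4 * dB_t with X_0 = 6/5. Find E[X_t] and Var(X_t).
E[X_t] = 6*exp(-7*t)/5; Var(X_t) = 25/224 - 25*exp(-14*t)/224

The OU SDE dX = -theta X dt + sigma dB admits the integrating factor exp(theta t): d(exp(theta t) X_t) = sigma exp(theta t) dB_t. Integrating from 0 to t:
  X_t = x_0 * exp(-theta t) + sigma * int_0^t exp(-theta (t-s)) dB_s.
The Itô integral has mean 0 and (by the Itô isometry) variance sigma^2 * int_0^t exp(-2 theta (t - s)) ds = sigma^2 * (1 - exp(-2 theta t)) / (2 theta).
With theta = 7, sigma = 5/4, x_0 = 6/5:
  E[X_t] = 6/5 * exp(-7 t) = 6*exp(-7*t)/5
  Var(X_t) = (5/4)^2 * (1 - exp(-2*7 t)) / (2 * 7) = 25/224 - 25*exp(-14*t)/224.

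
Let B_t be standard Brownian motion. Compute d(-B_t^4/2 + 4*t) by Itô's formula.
d(-B_t^4/2 + 4*t) = (4 - 3*B_t^2) dt + (-2*B_t^3) dB_t

Itô's formula for f(t, x): d f(t, B_t) = (f_t + (1/2) f_xx) dt + f_x dB_t. Compute partials of f(t, x) = 4*t - x^4/2:
  f_t(t,x)  = 4
  f_x(t,x)  = -2*x^3
  f_xx(t,x) = -6*x^2
Assemble drift = f_t + (1/2) f_xx = 4 - 3*x^2 and diffusion = f_x = -2*x^3. Substituting x = B_t:
  d(-B_t^4/2 + 4*t) = (4 - 3*B_t^2) dt + (-2*B_t^3) dB_t.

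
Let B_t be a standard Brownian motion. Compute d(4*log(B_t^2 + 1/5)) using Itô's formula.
d(4*log(B_t^2 + 1/5)) = (20*(1 - 5*B_t^2)/(5*B_t^2 + 1)^2) dt + (40*B_t/(5*B_t^2 + 1)) dB_t

Itô's formula for f(B_t) gives d f(B_t) = f'(B_t) dB_t + (1/2) f''(B_t) dt. Compute derivatives of f(x) = 4*log(x^2 + 1/5):
  f'(x)  = 40*x/(5*x^2 + 1)
  f''(x) = 40*(1 - 5*x^2)/(5*x^2 + 1)^2
Substitute x = B_t and multiply the f'' term by 1/2:
  drift     = (1/2) * (40*(1 - 5*x^2)/(5*x^2 + 1)^2) evaluated at B_t = 20*(1 - 5*B_t^2)/(5*B_t^2 + 1)^2
  diffusion = (40*x/(5*x^2 + 1)) evaluated at B_t = 40*B_t/(5*B_t^2 + 1)
Therefore d(4*log(B_t^2 + 1/5)) = (20*(1 - 5*B_t^2)/(5*B_t^2 + 1)^2) dt + (40*B_t/(5*B_t^2 + 1)) dB_t.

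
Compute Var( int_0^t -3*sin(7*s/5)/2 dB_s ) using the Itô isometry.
Var = 9*t/8 - 45*sin(14*t/5)/112

The Itô integral of a deterministic integrand f(s) has mean 0 because each increment f(s) * (B_{s+ds} - B_s) has mean 0. By the Itô isometry:
  Var( int_0^t f(s) dB_s ) = E[ (int_0^t f(s) dB_s)^2 ] = int_0^t f(s)^2 ds.
Here f(s) = -3*sin(7*s/5)/2, so f(s)^2 = 9*sin(7*s/5)^2/4. Integrate:
  int_0^t (9*sin(7*s/5)^2/4) ds = 9*t/8 - 45*sin(14*t/5)/112.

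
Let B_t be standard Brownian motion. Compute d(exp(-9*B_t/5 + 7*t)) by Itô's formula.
d(exp(-9*B_t/5 + 7*t)) = (431*exp(-9*B_t/5 + 7*t)/50) dt + (-9*exp(-9*B_t/5 + 7*t)/5) dB_t

Itô's formula for f(t, x): d f(t, B_t) = (f_t + (1/2) f_xx) dt + f_x dB_t. Compute partials of f(t, x) = exp(7*t - 9*x/5):
  f_t(t,x)  = 7*exp(7*t - 9*x/5)
  f_x(t,x)  = -9*exp(7*t - 9*x/5)/5
  f_xx(t,x) = 81*exp(7*t - 9*x/5)/25
Assemble drift = f_t + (1/2) f_xx = 431*exp(7*t - 9*x/5)/50 and diffusion = f_x = -9*exp(7*t - 9*x/5)/5. Substituting x = B_t:
  d(exp(-9*B_t/5 + 7*t)) = (431*exp(-9*B_t/5 + 7*t)/50) dt + (-9*exp(-9*B_t/5 + 7*t)/5) dB_t.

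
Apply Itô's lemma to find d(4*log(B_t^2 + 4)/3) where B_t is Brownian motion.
d(4*log(B_t^2 + 4)/3) = (4*(4 - B_t^2)/(3*(B_t^2 + 4)^2)) dt + (8*B_t/(3*(B_t^2 + 4))) dB_t

Itô's formula for f(B_t) gives d f(B_t) = f'(B_t) dB_t + (1/2) f''(B_t) dt. Compute derivatives of f(x) = 4*log(x^2 + 4)/3:
  f'(x)  = 8*x/(3*(x^2 + 4))
  f''(x) = 8*(4 - x^2)/(3*(x^2 + 4)^2)
Substitute x = B_t and multiply the f'' term by 1/2:
  drift     = (1/2) * (8*(4 - x^2)/(3*(x^2 + 4)^2)) evaluated at B_t = 4*(4 - B_t^2)/(3*(B_t^2 + 4)^2)
  diffusion = (8*x/(3*(x^2 + 4))) evaluated at B_t = 8*B_t/(3*(B_t^2 + 4))
Therefore d(4*log(B_t^2 + 4)/3) = (4*(4 - B_t^2)/(3*(B_t^2 + 4)^2)) dt + (8*B_t/(3*(B_t^2 + 4))) dB_t.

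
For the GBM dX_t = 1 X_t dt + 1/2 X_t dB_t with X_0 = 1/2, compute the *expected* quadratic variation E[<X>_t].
E[<X>_t] = exp(9*t/4)/36 - 1/36

<X>_t = int_0^t ((1/2) * X_s)^2 ds. Taking expectation inside the integral: E[<X>_t] = (1/2)^2 * int_0^t E[X_s^2] ds. For GBM, E[X_s^2] = x_0^2 * exp((2 mu + sigma^2) s). Integrating:
  E[<X>_t] = (1/2)^2 * (1/2)^2 * (exp((2*1 + (1/2)^2) t) - 1) / (2*1 + (1/2)^2)
           = (1/2)^2 * (1/2)^2 * (exp((9/4) t) - 1) / (9/4) = exp(9*t/4)/36 - 1/36.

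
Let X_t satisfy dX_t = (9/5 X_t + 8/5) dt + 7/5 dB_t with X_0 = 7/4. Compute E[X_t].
E[X_t] = 95*exp(9*t/5)/36 - 8/9

Taking expectations and using E[dB_t] = 0, the mean m(t) = E[X_t] satisfies the ODE m'(t) = a m(t) + b with m(0) = x_0. With a = 9/5, b = 8/5, x_0 = 7/4, the solution is
  m(t) = x_0 * exp(a t) + (b/a) * (exp(a t) - 1)
       = (7/4) * exp((9/5) t) + ((8/5)/(9/5)) * (exp((9/5) t) - 1)
       = 95*exp(9*t/5)/36 - 8/9.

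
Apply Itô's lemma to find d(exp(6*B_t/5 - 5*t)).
d(exp(6*B_t/5 - 5*t)) = (-107*exp(6*B_t/5 - 5*t)/25) dt + (6*exp(6*B_t/5 - 5*t)/5) dB_t

Itô's formula for f(t, x): d f(t, B_t) = (f_t + (1/2) f_xx) dt + f_x dB_t. Compute partials of f(t, x) = exp(-5*t + 6*x/5):
  f_t(t,x)  = -5*exp(-5*t + 6*x/5)
  f_x(t,x)  = 6*exp(-5*t + 6*x/5)/5
  f_xx(t,x) = 36*exp(-5*t + 6*x/5)/25
Assemble drift = f_t + (1/2) f_xx = -107*exp(-5*t + 6*x/5)/25 and diffusion = f_x = 6*exp(-5*t + 6*x/5)/5. Substituting x = B_t:
  d(exp(6*B_t/5 - 5*t)) = (-107*exp(6*B_t/5 - 5*t)/25) dt + (6*exp(6*B_t/5 - 5*t)/5) dB_t.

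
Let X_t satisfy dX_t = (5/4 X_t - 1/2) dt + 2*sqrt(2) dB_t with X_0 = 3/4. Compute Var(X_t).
Var(X_t) = 16*exp(5*t/2)/5 - 16/5

The variance V(t) = Var(X_t) satisfies V'(t) = 2 a V(t) + c^2 with V(0) = 0 (drift coefficient is linear in X, diffusion is constant). With a = 5/4, c = 2*sqrt(2), the solution is
  V(t) = (c^2 / (2 a)) * (exp(2 a t) - 1)
       = ((2*sqrt(2))^2 / (2*(5/4))) * (exp((5/2) t) - 1)
       = 16*exp(5*t/2)/5 - 16/5.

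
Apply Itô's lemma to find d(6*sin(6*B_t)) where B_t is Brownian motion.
d(6*sin(6*B_t)) = (-108*sin(6*B_t)) dt + (36*cos(6*B_t)) dB_t

Itô's formula for f(B_t) gives d f(B_t) = f'(B_t) dB_t + (1/2) f''(B_t) dt. Compute derivatives of f(x) = 6*sin(6*x):
  f'(x)  = 36*cos(6*x)
  f''(x) = -216*sin(6*x)
Substitute x = B_t and multiply the f'' term by 1/2:
  drift     = (1/2) * (-216*sin(6*x)) evaluated at B_t = -108*sin(6*B_t)
  diffusion = (36*cos(6*x)) evaluated at B_t = 36*cos(6*B_t)
Therefore d(6*sin(6*B_t)) = (-108*sin(6*B_t)) dt + (36*cos(6*B_t)) dB_t.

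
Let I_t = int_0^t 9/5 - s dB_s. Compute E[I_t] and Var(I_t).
E[I_t] = 0; Var(I_t) = t*(25*t^2 - 135*t + 243)/75

The Itô integral of a deterministic integrand f(s) has mean 0 because each increment f(s) * (B_{s+ds} - B_s) has mean 0. By the Itô isometry:
  Var( int_0^t f(s) dB_s ) = E[ (int_0^t f(s) dB_s)^2 ] = int_0^t f(s)^2 ds.
Here f(s) = 9/5 - s, so f(s)^2 = (5*s - 9)^2/25. Integrate:
  int_0^t ((5*s - 9)^2/25) ds = t*(25*t^2 - 135*t + 243)/75.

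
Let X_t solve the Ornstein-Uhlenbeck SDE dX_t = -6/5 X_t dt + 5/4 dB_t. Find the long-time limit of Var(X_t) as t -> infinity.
lim Var(X_t) = 125/192

The OU SDE dX = -theta X dt + sigma dB admits the integrating factor exp(theta t): d(exp(theta t) X_t) = sigma exp(theta t) dB_t. Integrating from 0 to t gives X_t = x_0 * exp(-theta t) + sigma * int_0^t exp(-theta (t-s)) dB_s for any initial x_0. The Itô integral has variance (by the Itô isometry) sigma^2 * int_0^t exp(-2 theta (t - s)) ds = sigma^2 * (1 - exp(-2 theta t)) / (2 theta), independent of x_0.
With theta = 6/5, sigma = 5/4:
  Var(X_t) = (5/4)^2 * (1 - exp(-2*6/5 t)) / (2 * 6/5) = 125/192 - 125*exp(-12*t/5)/192.
As t -> infinity, exp(-2*6/5 t) -> 0, so the stationary variance is sigma^2 / (2 theta) = 125/192.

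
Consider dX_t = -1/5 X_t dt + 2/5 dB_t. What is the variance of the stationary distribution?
lim Var(X_t) = 2/5

The OU SDE dX = -theta X dt + sigma dB admits the integrating factor exp(theta t): d(exp(theta t) X_t) = sigma exp(theta t) dB_t. Integrating from 0 to t gives X_t = x_0 * exp(-theta t) + sigma * int_0^t exp(-theta (t-s)) dB_s for any initial x_0. The Itô integral has variance (by the Itô isometry) sigma^2 * int_0^t exp(-2 theta (t - s)) ds = sigma^2 * (1 - exp(-2 theta t)) / (2 theta), independent of x_0.
With theta = 1/5, sigma = 2/5:
  Var(X_t) = (2/5)^2 * (1 - exp(-2*1/5 t)) / (2 * 1/5) = 2/5 - 2*exp(-2*t/5)/5.
As t -> infinity, exp(-2*1/5 t) -> 0, so the stationary variance is sigma^2 / (2 theta) = 2/5.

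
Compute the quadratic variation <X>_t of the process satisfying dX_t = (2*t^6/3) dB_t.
<X>_t = 4*t^13/117

For an Itô process dX_t = a(t) dt + b(t) dB_t, the quadratic variation is <X>_t = int_0^t b(s)^2 ds (the drift term does not contribute). Here b(s) = 2*s^6/3, so
  b(s)^2 = 4*s^12/9.
Integrating from 0 to t:
  <X>_t = int_0^t (4*s^12/9) ds = 4*t^13/117.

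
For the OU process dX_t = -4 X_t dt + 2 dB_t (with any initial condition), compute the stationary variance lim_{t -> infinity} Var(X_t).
lim Var(X_t) = 1/2

The OU SDE dX = -theta X dt + sigma dB admits the integrating factor exp(theta t): d(exp(theta t) X_t) = sigma exp(theta t) dB_t. Integrating from 0 to t gives X_t = x_0 * exp(-theta t) + sigma * int_0^t exp(-theta (t-s)) dB_s for any initial x_0. The Itô integral has variance (by the Itô isometry) sigma^2 * int_0^t exp(-2 theta (t - s)) ds = sigma^2 * (1 - exp(-2 theta t)) / (2 theta), independent of x_0.
With theta = 4, sigma = 2:
  Var(X_t) = (2)^2 * (1 - exp(-2*4 t)) / (2 * 4) = 1/2 - exp(-8*t)/2.
As t -> infinity, exp(-2*4 t) -> 0, so the stationary variance is sigma^2 / (2 theta) = 1/2.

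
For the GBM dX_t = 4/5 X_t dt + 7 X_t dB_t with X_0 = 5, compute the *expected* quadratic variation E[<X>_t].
E[<X>_t] = 6125*exp(253*t/5)/253 - 6125/253

<X>_t = int_0^t (7 * X_s)^2 ds. Taking expectation inside the integral: E[<X>_t] = 7^2 * int_0^t E[X_s^2] ds. For GBM, E[X_s^2] = x_0^2 * exp((2 mu + sigma^2) s). Integrating:
  E[<X>_t] = 7^2 * 5^2 * (exp((2*(4/5) + 7^2) t) - 1) / (2*(4/5) + 7^2)
           = 7^2 * 5^2 * (exp((253/5) t) - 1) / (253/5) = 6125*exp(253*t/5)/253 - 6125/253.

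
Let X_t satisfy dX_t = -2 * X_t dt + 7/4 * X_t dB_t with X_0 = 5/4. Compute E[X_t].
E[X_t] = 5*exp(-2*t)/4

For GBM dX = mu X dt + sigma X dB with X_0 = x_0, apply Itô to Y = log X: dY = (mu - sigma^2/2) dt + sigma dB, so Y_t = log(x_0) + (mu - sigma^2/2) t + sigma B_t and hence X_t = x_0 * exp((mu - sigma^2/2) t + sigma B_t).
With mu = -2, sigma = 7/4, x_0 = 5/4, this gives:
  X_t = 5/4 * exp((-113/32) * t + (7/4) * B_t).
Since sigma*B_t ~ Normal(0, sigma^2 t), E[exp(sigma*B_t)] = exp(sigma^2 t / 2); so E[X_t] = x_0 * exp((mu - sigma^2/2) t) * exp(sigma^2 t / 2) = x_0 * exp(mu t) = 5*exp(-2*t)/4.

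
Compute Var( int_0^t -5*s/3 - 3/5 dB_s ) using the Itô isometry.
Var = t*(625*t^2 + 675*t + 243)/675

The Itô integral of a deterministic integrand f(s) has mean 0 because each increment f(s) * (B_{s+ds} - B_s) has mean 0. By the Itô isometry:
  Var( int_0^t f(s) dB_s ) = E[ (int_0^t f(s) dB_s)^2 ] = int_0^t f(s)^2 ds.
Here f(s) = -5*s/3 - 3/5, so f(s)^2 = (25*s + 9)^2/225. Integrate:
  int_0^t ((25*s + 9)^2/225) ds = t*(625*t^2 + 675*t + 243)/675.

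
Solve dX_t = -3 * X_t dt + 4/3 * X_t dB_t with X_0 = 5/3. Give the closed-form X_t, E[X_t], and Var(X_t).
X_t = 5/3 * exp((-35/9) t + (4/3) B_t); E[X_t] = 5*exp(-3*t)/3; Var(X_t) = (25*exp(16*t/9) - 25)*exp(-6*t)/9

For GBM dX = mu X dt + sigma X dB with X_0 = x_0, apply Itô to Y = log X: dY = (mu - sigma^2/2) dt + sigma dB, so Y_t = log(x_0) + (mu - sigma^2/2) t + sigma B_t and hence X_t = x_0 * exp((mu - sigma^2/2) t + sigma B_t).
With mu = -3, sigma = 4/3, x_0 = 5/3, this gives:
  X_t = 5/3 * exp((-35/9) * t + (4/3) * B_t).
Since sigma*B_t ~ Normal(0, sigma^2 t), E[exp(sigma*B_t)] = exp(sigma^2 t / 2); so E[X_t] = x_0 * exp((mu - sigma^2/2) t) * exp(sigma^2 t / 2) = x_0 * exp(mu t) = 5*exp(-3*t)/3.
Var(X_t) = E[X_t^2] - (E[X_t])^2 = x_0^2 * exp(2 mu t) * (exp(sigma^2 t) - 1) = (25*exp(16*t/9) - 25)*exp(-6*t)/9.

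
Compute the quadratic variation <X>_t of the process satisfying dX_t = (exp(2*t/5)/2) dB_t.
<X>_t = 5*exp(4*t/5)/16 - 5/16

For an Itô process dX_t = a(t) dt + b(t) dB_t, the quadratic variation is <X>_t = int_0^t b(s)^2 ds (the drift term does not contribute). Here b(s) = exp(2*s/5)/2, so
  b(s)^2 = exp(4*s/5)/4.
Integrating from 0 to t:
  <X>_t = int_0^t (exp(4*s/5)/4) ds = 5*exp(4*t/5)/16 - 5/16.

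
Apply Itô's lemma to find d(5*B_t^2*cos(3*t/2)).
d(5*B_t^2*cos(3*t/2)) = (-15*B_t^2*sin(3*t/2)/2 + 5*cos(3*t/2)) dt + (10*B_t*cos(3*t/2)) dB_t

Itô's formula for f(t, x): d f(t, B_t) = (f_t + (1/2) f_xx) dt + f_x dB_t. Compute partials of f(t, x) = 5*x^2*cos(3*t/2):
  f_t(t,x)  = -15*x^2*sin(3*t/2)/2
  f_x(t,x)  = 10*x*cos(3*t/2)
  f_xx(t,x) = 10*cos(3*t/2)
Assemble drift = f_t + (1/2) f_xx = -15*x^2*sin(3*t/2)/2 + 5*cos(3*t/2) and diffusion = f_x = 10*x*cos(3*t/2). Substituting x = B_t:
  d(5*B_t^2*cos(3*t/2)) = (-15*B_t^2*sin(3*t/2)/2 + 5*cos(3*t/2)) dt + (10*B_t*cos(3*t/2)) dB_t.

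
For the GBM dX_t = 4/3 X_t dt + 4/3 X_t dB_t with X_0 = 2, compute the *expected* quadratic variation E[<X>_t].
E[<X>_t] = 8*exp(40*t/9)/5 - 8/5

<X>_t = int_0^t ((4/3) * X_s)^2 ds. Taking expectation inside the integral: E[<X>_t] = (4/3)^2 * int_0^t E[X_s^2] ds. For GBM, E[X_s^2] = x_0^2 * exp((2 mu + sigma^2) s). Integrating:
  E[<X>_t] = (4/3)^2 * 2^2 * (exp((2*(4/3) + (4/3)^2) t) - 1) / (2*(4/3) + (4/3)^2)
           = (4/3)^2 * 2^2 * (exp((40/9) t) - 1) / (40/9) = 8*exp(40*t/9)/5 - 8/5.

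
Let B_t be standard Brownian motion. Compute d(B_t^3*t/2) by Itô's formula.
d(B_t^3*t/2) = (B_t*(B_t^2 + 3*t)/2) dt + (3*B_t^2*t/2) dB_t

Itô's formula for f(t, x): d f(t, B_t) = (f_t + (1/2) f_xx) dt + f_x dB_t. Compute partials of f(t, x) = t*x^3/2:
  f_t(t,x)  = x^3/2
  f_x(t,x)  = 3*t*x^2/2
  f_xx(t,x) = 3*t*x
Assemble drift = f_t + (1/2) f_xx = x*(3*t + x^2)/2 and diffusion = f_x = 3*t*x^2/2. Substituting x = B_t:
  d(B_t^3*t/2) = (B_t*(B_t^2 + 3*t)/2) dt + (3*B_t^2*t/2) dB_t.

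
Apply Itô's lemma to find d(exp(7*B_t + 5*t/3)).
d(exp(7*B_t + 5*t/3)) = (157*exp(7*B_t + 5*t/3)/6) dt + (7*exp(7*B_t + 5*t/3)) dB_t

Itô's formula for f(t, x): d f(t, B_t) = (f_t + (1/2) f_xx) dt + f_x dB_t. Compute partials of f(t, x) = exp(5*t/3 + 7*x):
  f_t(t,x)  = 5*exp(5*t/3 + 7*x)/3
  f_x(t,x)  = 7*exp(5*t/3 + 7*x)
  f_xx(t,x) = 49*exp(5*t/3 + 7*x)
Assemble drift = f_t + (1/2) f_xx = 157*exp(5*t/3 + 7*x)/6 and diffusion = f_x = 7*exp(5*t/3 + 7*x). Substituting x = B_t:
  d(exp(7*B_t + 5*t/3)) = (157*exp(7*B_t + 5*t/3)/6) dt + (7*exp(7*B_t + 5*t/3)) dB_t.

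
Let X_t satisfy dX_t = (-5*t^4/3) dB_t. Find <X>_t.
<X>_t = 25*t^9/81

For an Itô process dX_t = a(t) dt + b(t) dB_t, the quadratic variation is <X>_t = int_0^t b(s)^2 ds (the drift term does not contribute). Here b(s) = -5*s^4/3, so
  b(s)^2 = 25*s^8/9.
Integrating from 0 to t:
  <X>_t = int_0^t (25*s^8/9) ds = 25*t^9/81.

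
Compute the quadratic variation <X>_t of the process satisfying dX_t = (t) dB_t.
<X>_t = t^3/3

For an Itô process dX_t = a(t) dt + b(t) dB_t, the quadratic variation is <X>_t = int_0^t b(s)^2 ds (the drift term does not contribute). Here b(s) = s, so
  b(s)^2 = s^2.
Integrating from 0 to t:
  <X>_t = int_0^t (s^2) ds = t^3/3.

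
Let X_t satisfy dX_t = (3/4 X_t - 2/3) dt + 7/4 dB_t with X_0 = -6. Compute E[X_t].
E[X_t] = 8/9 - 62*exp(3*t/4)/9

Taking expectations and using E[dB_t] = 0, the mean m(t) = E[X_t] satisfies the ODE m'(t) = a m(t) + b with m(0) = x_0. With a = 3/4, b = -2/3, x_0 = -6, the solution is
  m(t) = x_0 * exp(a t) + (b/a) * (exp(a t) - 1)
       = (-6) * exp((3/4) t) + ((-2/3)/(3/4)) * (exp((3/4) t) - 1)
       = 8/9 - 62*exp(3*t/4)/9.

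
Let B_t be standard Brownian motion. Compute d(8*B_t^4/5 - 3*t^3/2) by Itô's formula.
d(8*B_t^4/5 - 3*t^3/2) = (48*B_t^2/5 - 9*t^2/2) dt + (32*B_t^3/5) dB_t

Itô's formula for f(t, x): d f(t, B_t) = (f_t + (1/2) f_xx) dt + f_x dB_t. Compute partials of f(t, x) = -3*t^3/2 + 8*x^4/5:
  f_t(t,x)  = -9*t^2/2
  f_x(t,x)  = 32*x^3/5
  f_xx(t,x) = 96*x^2/5
Assemble drift = f_t + (1/2) f_xx = -9*t^2/2 + 48*x^2/5 and diffusion = f_x = 32*x^3/5. Substituting x = B_t:
  d(8*B_t^4/5 - 3*t^3/2) = (48*B_t^2/5 - 9*t^2/2) dt + (32*B_t^3/5) dB_t.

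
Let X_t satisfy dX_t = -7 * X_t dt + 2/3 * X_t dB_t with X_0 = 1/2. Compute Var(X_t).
Var(X_t) = (exp(4*t/9) - 1)*exp(-14*t)/4

For GBM dX = mu X dt + sigma X dB with X_0 = x_0, apply Itô to Y = log X: dY = (mu - sigma^2/2) dt + sigma dB, so Y_t = log(x_0) + (mu - sigma^2/2) t + sigma B_t and hence X_t = x_0 * exp((mu - sigma^2/2) t + sigma B_t).
With mu = -7, sigma = 2/3, x_0 = 1/2, this gives:
  X_t = 1/2 * exp((-65/9) * t + (2/3) * B_t).
Since sigma*B_t ~ Normal(0, sigma^2 t), E[exp(sigma*B_t)] = exp(sigma^2 t / 2); so E[X_t] = x_0 * exp((mu - sigma^2/2) t) * exp(sigma^2 t / 2) = x_0 * exp(mu t) = exp(-7*t)/2.
Var(X_t) = E[X_t^2] - (E[X_t])^2 = x_0^2 * exp(2 mu t) * (exp(sigma^2 t) - 1) = (exp(4*t/9) - 1)*exp(-14*t)/4.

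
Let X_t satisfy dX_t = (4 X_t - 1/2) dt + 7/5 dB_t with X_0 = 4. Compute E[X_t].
E[X_t] = 31*exp(4*t)/8 + 1/8

Taking expectations and using E[dB_t] = 0, the mean m(t) = E[X_t] satisfies the ODE m'(t) = a m(t) + b with m(0) = x_0. With a = 4, b = -1/2, x_0 = 4, the solution is
  m(t) = x_0 * exp(a t) + (b/a) * (exp(a t) - 1)
       = 4 * exp(4 t) + ((-1/2)/4) * (exp(4 t) - 1)
       = 31*exp(4*t)/8 + 1/8.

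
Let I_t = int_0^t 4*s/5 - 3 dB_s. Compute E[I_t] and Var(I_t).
E[I_t] = 0; Var(I_t) = t*(16*t^2 - 180*t + 675)/75

The Itô integral of a deterministic integrand f(s) has mean 0 because each increment f(s) * (B_{s+ds} - B_s) has mean 0. By the Itô isometry:
  Var( int_0^t f(s) dB_s ) = E[ (int_0^t f(s) dB_s)^2 ] = int_0^t f(s)^2 ds.
Here f(s) = 4*s/5 - 3, so f(s)^2 = (4*s - 15)^2/25. Integrate:
  int_0^t ((4*s - 15)^2/25) ds = t*(16*t^2 - 180*t + 675)/75.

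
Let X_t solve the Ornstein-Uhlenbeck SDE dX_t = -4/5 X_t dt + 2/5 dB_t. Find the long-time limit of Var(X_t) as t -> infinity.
lim Var(X_t) = 1/10

The OU SDE dX = -theta X dt + sigma dB admits the integrating factor exp(theta t): d(exp(theta t) X_t) = sigma exp(theta t) dB_t. Integrating from 0 to t gives X_t = x_0 * exp(-theta t) + sigma * int_0^t exp(-theta (t-s)) dB_s for any initial x_0. The Itô integral has variance (by the Itô isometry) sigma^2 * int_0^t exp(-2 theta (t - s)) ds = sigma^2 * (1 - exp(-2 theta t)) / (2 theta), independent of x_0.
With theta = 4/5, sigma = 2/5:
  Var(X_t) = (2/5)^2 * (1 - exp(-2*4/5 t)) / (2 * 4/5) = 1/10 - exp(-8*t/5)/10.
As t -> infinity, exp(-2*4/5 t) -> 0, so the stationary variance is sigma^2 / (2 theta) = 1/10.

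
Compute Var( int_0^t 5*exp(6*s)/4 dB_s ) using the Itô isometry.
Var = 25*exp(12*t)/192 - 25/192

The Itô integral of a deterministic integrand f(s) has mean 0 because each increment f(s) * (B_{s+ds} - B_s) has mean 0. By the Itô isometry:
  Var( int_0^t f(s) dB_s ) = E[ (int_0^t f(s) dB_s)^2 ] = int_0^t f(s)^2 ds.
Here f(s) = 5*exp(6*s)/4, so f(s)^2 = 25*exp(12*s)/16. Integrate:
  int_0^t (25*exp(12*s)/16) ds = 25*exp(12*t)/192 - 25/192.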